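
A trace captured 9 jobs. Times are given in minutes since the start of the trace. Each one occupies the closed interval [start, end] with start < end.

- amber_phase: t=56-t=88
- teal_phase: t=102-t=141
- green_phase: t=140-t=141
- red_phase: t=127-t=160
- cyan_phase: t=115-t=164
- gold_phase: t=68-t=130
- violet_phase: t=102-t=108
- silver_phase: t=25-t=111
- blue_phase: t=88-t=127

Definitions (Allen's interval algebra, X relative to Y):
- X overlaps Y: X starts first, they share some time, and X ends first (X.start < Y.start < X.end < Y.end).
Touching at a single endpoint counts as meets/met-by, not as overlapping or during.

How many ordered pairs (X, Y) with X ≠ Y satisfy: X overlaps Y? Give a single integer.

11

Checking all 72 ordered pairs for relation 'overlaps'; matching pairs in alphabetical order:
(amber_phase, gold_phase): amber_phase overlaps gold_phase ✓
(blue_phase, cyan_phase): blue_phase overlaps cyan_phase ✓
(blue_phase, teal_phase): blue_phase overlaps teal_phase ✓
(gold_phase, cyan_phase): gold_phase overlaps cyan_phase ✓
(gold_phase, red_phase): gold_phase overlaps red_phase ✓
(gold_phase, teal_phase): gold_phase overlaps teal_phase ✓
(silver_phase, blue_phase): silver_phase overlaps blue_phase ✓
(silver_phase, gold_phase): silver_phase overlaps gold_phase ✓
(silver_phase, teal_phase): silver_phase overlaps teal_phase ✓
(teal_phase, cyan_phase): teal_phase overlaps cyan_phase ✓
(teal_phase, red_phase): teal_phase overlaps red_phase ✓
Count: 11.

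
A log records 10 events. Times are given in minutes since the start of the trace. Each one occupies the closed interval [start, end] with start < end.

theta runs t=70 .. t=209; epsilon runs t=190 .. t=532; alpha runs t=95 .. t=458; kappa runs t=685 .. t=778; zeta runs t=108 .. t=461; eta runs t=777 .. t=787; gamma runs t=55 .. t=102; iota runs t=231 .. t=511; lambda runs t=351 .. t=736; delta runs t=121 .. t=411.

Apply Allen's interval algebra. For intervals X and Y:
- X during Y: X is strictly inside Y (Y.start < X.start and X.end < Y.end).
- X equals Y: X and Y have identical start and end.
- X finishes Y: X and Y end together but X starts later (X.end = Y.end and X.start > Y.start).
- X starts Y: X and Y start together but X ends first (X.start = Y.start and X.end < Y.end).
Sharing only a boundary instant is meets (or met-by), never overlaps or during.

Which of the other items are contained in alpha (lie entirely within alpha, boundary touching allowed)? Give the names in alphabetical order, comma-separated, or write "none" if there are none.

Target alpha = [t=95, t=458].
delta [t=121, t=411] → during → yes.
epsilon [t=190, t=532] → overlapped-by → no.
eta [t=777, t=787] → after → no.
gamma [t=55, t=102] → overlaps → no.
iota [t=231, t=511] → overlapped-by → no.
kappa [t=685, t=778] → after → no.
lambda [t=351, t=736] → overlapped-by → no.
theta [t=70, t=209] → overlaps → no.
zeta [t=108, t=461] → overlapped-by → no.
Result: delta.

delta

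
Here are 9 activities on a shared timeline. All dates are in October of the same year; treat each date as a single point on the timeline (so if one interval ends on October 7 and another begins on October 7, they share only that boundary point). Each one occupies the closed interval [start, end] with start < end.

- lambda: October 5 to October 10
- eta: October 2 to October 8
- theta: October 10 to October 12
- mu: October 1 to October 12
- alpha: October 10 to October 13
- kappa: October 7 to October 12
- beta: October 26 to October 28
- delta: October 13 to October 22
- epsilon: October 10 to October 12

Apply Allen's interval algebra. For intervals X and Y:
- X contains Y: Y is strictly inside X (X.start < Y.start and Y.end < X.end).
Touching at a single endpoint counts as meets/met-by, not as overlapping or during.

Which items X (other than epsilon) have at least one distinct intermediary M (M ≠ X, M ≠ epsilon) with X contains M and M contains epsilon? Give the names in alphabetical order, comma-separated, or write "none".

none

Target epsilon = [October 10, October 12].
Intermediaries M with M contains epsilon: none.
Union: none.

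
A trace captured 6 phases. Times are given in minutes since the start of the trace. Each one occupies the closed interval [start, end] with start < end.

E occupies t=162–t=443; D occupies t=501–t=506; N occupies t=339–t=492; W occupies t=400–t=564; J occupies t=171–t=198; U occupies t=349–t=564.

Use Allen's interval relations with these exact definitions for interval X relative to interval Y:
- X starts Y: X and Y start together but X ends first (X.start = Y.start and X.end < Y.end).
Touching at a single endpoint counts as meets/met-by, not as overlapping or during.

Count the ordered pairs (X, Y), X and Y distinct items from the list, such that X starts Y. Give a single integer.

0

Checking all 30 ordered pairs for relation 'starts'; matching pairs in alphabetical order:
No pair satisfies it.
Count: 0.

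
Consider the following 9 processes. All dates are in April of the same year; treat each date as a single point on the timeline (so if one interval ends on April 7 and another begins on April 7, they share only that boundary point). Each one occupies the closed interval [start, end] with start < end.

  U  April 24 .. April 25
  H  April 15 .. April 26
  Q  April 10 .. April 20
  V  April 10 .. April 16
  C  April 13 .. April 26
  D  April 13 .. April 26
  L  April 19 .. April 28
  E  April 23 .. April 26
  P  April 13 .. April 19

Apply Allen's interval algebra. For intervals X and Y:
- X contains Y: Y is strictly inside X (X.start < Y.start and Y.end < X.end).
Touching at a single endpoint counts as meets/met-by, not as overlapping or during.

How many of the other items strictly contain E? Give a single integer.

Target E = [April 23, April 26].
C [April 13, April 26] → finished-by → no.
D [April 13, April 26] → finished-by → no.
H [April 15, April 26] → finished-by → no.
L [April 19, April 28] → contains → counts.
P [April 13, April 19] → before → no.
Q [April 10, April 20] → before → no.
U [April 24, April 25] → during → no.
V [April 10, April 16] → before → no.
Total: 1.

1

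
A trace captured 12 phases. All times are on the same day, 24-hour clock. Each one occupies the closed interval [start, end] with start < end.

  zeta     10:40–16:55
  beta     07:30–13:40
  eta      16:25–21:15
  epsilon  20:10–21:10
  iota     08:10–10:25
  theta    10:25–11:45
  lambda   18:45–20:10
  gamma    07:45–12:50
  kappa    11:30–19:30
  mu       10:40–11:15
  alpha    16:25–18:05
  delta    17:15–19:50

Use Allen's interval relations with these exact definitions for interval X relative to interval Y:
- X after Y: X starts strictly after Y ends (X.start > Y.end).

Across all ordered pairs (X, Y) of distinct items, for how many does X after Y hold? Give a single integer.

Checking all 132 ordered pairs for relation 'after'; matching pairs in alphabetical order:
(alpha, beta): alpha after beta ✓
(alpha, gamma): alpha after gamma ✓
(alpha, iota): alpha after iota ✓
(alpha, mu): alpha after mu ✓
(alpha, theta): alpha after theta ✓
(delta, beta): delta after beta ✓
(delta, gamma): delta after gamma ✓
(delta, iota): delta after iota ✓
(delta, mu): delta after mu ✓
(delta, theta): delta after theta ✓
(delta, zeta): delta after zeta ✓
(epsilon, alpha): epsilon after alpha ✓
(epsilon, beta): epsilon after beta ✓
(epsilon, delta): epsilon after delta ✓
(epsilon, gamma): epsilon after gamma ✓
(epsilon, iota): epsilon after iota ✓
(epsilon, kappa): epsilon after kappa ✓
(epsilon, mu): epsilon after mu ✓
(epsilon, theta): epsilon after theta ✓
(epsilon, zeta): epsilon after zeta ✓
(eta, beta): eta after beta ✓
(eta, gamma): eta after gamma ✓
(eta, iota): eta after iota ✓
(eta, mu): eta after mu ✓
... plus 12 further pairs not listed.
Count: 36.

36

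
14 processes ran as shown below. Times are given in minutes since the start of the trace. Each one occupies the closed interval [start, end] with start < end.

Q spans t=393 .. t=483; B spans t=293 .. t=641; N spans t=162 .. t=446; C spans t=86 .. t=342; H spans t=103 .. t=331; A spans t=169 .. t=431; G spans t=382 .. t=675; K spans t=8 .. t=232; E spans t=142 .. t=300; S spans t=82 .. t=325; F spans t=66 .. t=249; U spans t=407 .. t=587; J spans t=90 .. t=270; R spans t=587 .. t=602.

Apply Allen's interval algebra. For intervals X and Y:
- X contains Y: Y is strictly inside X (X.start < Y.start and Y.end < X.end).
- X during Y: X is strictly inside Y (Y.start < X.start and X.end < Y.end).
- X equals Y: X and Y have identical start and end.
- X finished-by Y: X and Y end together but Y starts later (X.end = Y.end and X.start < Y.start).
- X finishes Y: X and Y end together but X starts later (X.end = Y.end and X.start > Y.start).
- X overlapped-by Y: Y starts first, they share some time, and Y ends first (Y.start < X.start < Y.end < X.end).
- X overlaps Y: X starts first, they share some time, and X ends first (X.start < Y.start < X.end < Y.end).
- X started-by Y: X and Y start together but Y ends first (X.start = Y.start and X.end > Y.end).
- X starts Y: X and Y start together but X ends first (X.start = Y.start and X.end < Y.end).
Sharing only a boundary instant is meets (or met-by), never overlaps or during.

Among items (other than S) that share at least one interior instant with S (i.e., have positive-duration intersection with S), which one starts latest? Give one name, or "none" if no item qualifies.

Target S = [t=82, t=325].
A [t=169, t=431] → overlapped-by → candidate.
B [t=293, t=641] → overlapped-by → candidate.
C [t=86, t=342] → overlapped-by → candidate.
E [t=142, t=300] → during → candidate.
F [t=66, t=249] → overlaps → candidate.
G [t=382, t=675] → after → excluded.
H [t=103, t=331] → overlapped-by → candidate.
J [t=90, t=270] → during → candidate.
K [t=8, t=232] → overlaps → candidate.
N [t=162, t=446] → overlapped-by → candidate.
Q [t=393, t=483] → after → excluded.
R [t=587, t=602] → after → excluded.
U [t=407, t=587] → after → excluded.
Among candidates, latest start is t=293 → B.

B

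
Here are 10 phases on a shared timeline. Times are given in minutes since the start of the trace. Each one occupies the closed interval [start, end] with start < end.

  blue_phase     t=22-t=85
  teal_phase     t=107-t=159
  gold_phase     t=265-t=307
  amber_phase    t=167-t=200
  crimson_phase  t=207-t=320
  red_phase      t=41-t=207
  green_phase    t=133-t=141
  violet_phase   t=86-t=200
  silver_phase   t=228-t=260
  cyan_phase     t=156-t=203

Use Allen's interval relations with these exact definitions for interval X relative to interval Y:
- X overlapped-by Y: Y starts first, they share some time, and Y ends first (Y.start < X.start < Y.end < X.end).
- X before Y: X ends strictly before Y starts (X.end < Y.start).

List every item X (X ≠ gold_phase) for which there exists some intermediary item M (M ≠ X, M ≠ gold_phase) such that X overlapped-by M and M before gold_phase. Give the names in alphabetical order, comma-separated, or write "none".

Target gold_phase = [t=265, t=307].
Intermediaries M with M before gold_phase: amber_phase, blue_phase, cyan_phase, green_phase, red_phase, silver_phase, teal_phase, violet_phase.
Via amber_phase — items with X overlapped-by amber_phase: none.
Via blue_phase — items with X overlapped-by blue_phase: red_phase.
Via cyan_phase — items with X overlapped-by cyan_phase: none.
Via green_phase — items with X overlapped-by green_phase: none.
Via red_phase — items with X overlapped-by red_phase: none.
Via silver_phase — items with X overlapped-by silver_phase: none.
Via teal_phase — items with X overlapped-by teal_phase: cyan_phase.
Via violet_phase — items with X overlapped-by violet_phase: cyan_phase.
Union: cyan_phase, red_phase.

cyan_phase, red_phase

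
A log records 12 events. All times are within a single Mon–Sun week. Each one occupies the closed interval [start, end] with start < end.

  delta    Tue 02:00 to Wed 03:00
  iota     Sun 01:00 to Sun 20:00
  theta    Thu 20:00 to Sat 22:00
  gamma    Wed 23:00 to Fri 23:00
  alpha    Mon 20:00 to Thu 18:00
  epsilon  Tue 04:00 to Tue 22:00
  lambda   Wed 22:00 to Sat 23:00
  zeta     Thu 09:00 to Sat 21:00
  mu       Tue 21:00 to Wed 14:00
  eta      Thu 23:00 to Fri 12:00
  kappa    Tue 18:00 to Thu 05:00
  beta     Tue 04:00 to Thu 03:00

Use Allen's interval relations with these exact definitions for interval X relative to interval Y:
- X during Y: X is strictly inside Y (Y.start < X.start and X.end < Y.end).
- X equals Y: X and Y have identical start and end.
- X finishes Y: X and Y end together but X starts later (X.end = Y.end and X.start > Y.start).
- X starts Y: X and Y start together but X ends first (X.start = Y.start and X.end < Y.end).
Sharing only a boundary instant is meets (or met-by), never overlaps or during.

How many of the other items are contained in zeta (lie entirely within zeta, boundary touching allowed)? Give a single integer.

Target zeta = [Thu 09:00, Sat 21:00].
alpha [Mon 20:00, Thu 18:00] → overlaps → no.
beta [Tue 04:00, Thu 03:00] → before → no.
delta [Tue 02:00, Wed 03:00] → before → no.
epsilon [Tue 04:00, Tue 22:00] → before → no.
eta [Thu 23:00, Fri 12:00] → during → counts.
gamma [Wed 23:00, Fri 23:00] → overlaps → no.
iota [Sun 01:00, Sun 20:00] → after → no.
kappa [Tue 18:00, Thu 05:00] → before → no.
lambda [Wed 22:00, Sat 23:00] → contains → no.
mu [Tue 21:00, Wed 14:00] → before → no.
theta [Thu 20:00, Sat 22:00] → overlapped-by → no.
Total: 1.

1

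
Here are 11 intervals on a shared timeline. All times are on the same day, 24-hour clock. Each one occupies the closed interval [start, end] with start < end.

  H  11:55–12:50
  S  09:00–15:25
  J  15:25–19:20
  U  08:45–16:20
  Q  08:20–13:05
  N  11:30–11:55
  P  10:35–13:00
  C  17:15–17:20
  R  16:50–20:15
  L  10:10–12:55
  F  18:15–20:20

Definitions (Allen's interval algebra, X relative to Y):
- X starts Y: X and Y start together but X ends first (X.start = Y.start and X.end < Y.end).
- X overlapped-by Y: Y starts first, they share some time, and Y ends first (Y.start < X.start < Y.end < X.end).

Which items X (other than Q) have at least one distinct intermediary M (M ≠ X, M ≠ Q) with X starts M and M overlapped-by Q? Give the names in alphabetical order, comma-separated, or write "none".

Target Q = [08:20, 13:05].
Intermediaries M with M overlapped-by Q: S, U.
Via S — items with X starts S: none.
Via U — items with X starts U: none.
Union: none.

none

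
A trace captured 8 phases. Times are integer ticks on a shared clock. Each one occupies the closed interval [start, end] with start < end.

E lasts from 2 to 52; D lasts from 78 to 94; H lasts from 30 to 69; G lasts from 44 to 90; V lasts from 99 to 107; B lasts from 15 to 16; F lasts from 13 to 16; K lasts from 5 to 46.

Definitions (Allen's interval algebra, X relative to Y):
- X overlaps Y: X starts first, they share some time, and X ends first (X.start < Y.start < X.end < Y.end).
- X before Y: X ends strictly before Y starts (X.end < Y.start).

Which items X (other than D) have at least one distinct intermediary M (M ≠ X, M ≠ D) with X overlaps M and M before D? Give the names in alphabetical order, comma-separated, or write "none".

Target D = [78, 94].
Intermediaries M with M before D: B, E, F, H, K.
Via B — items with X overlaps B: none.
Via E — items with X overlaps E: none.
Via F — items with X overlaps F: none.
Via H — items with X overlaps H: E, K.
Via K — items with X overlaps K: none.
Union: E, K.

E, K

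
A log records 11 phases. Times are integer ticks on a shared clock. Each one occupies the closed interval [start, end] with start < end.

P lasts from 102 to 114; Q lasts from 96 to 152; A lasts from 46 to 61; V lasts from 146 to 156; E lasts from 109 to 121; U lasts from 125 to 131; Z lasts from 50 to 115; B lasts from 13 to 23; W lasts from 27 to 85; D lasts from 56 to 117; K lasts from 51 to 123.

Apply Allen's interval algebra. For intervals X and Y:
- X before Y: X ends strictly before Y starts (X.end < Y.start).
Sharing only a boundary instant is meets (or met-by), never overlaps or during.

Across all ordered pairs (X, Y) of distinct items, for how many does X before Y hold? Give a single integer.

31

Checking all 110 ordered pairs for relation 'before'; matching pairs in alphabetical order:
(A, E): A before E ✓
(A, P): A before P ✓
(A, Q): A before Q ✓
(A, U): A before U ✓
(A, V): A before V ✓
(B, A): B before A ✓
(B, D): B before D ✓
(B, E): B before E ✓
(B, K): B before K ✓
(B, P): B before P ✓
(B, Q): B before Q ✓
(B, U): B before U ✓
(B, V): B before V ✓
(B, W): B before W ✓
(B, Z): B before Z ✓
(D, U): D before U ✓
(D, V): D before V ✓
(E, U): E before U ✓
(E, V): E before V ✓
(K, U): K before U ✓
(K, V): K before V ✓
(P, U): P before U ✓
(P, V): P before V ✓
(U, V): U before V ✓
... plus 7 further pairs not listed.
Count: 31.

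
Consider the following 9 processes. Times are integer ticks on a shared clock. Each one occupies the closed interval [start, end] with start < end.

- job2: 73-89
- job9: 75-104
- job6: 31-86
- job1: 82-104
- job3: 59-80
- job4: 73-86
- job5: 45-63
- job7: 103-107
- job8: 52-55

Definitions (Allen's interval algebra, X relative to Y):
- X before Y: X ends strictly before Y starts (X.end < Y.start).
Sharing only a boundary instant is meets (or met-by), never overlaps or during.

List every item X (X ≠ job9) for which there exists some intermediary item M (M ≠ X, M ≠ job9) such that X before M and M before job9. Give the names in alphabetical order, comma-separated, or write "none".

none

Target job9 = [75, 104].
Intermediaries M with M before job9: job5, job8.
Via job5 — items with X before job5: none.
Via job8 — items with X before job8: none.
Union: none.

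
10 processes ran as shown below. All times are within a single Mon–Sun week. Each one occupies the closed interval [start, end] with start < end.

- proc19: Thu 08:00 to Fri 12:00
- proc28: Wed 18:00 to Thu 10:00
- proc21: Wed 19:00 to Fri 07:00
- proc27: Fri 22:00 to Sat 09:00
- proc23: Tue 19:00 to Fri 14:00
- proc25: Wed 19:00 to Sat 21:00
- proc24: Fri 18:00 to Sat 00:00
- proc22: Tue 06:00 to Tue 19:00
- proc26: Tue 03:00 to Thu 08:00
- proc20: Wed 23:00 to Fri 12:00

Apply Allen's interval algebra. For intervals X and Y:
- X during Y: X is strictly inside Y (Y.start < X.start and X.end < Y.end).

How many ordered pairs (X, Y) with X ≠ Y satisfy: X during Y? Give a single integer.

Checking all 90 ordered pairs for relation 'during'; matching pairs in alphabetical order:
(proc19, proc23): proc19 during proc23 ✓
(proc19, proc25): proc19 during proc25 ✓
(proc20, proc23): proc20 during proc23 ✓
(proc20, proc25): proc20 during proc25 ✓
(proc21, proc23): proc21 during proc23 ✓
(proc22, proc26): proc22 during proc26 ✓
(proc24, proc25): proc24 during proc25 ✓
(proc27, proc25): proc27 during proc25 ✓
(proc28, proc23): proc28 during proc23 ✓
Count: 9.

9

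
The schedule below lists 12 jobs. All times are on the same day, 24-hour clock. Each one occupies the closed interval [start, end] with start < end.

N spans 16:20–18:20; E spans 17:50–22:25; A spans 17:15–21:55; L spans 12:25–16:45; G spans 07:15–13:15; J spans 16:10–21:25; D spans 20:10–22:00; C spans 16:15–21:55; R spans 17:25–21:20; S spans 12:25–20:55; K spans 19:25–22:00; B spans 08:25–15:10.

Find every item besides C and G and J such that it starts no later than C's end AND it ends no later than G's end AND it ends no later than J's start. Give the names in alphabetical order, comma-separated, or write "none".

Conditions: its start is no later than C's end (X.start <= 21:55) AND its end is no later than G's end (X.end <= 13:15) AND its end is no later than J's start (X.end <= 16:10).
A: start 17:15 <= 21:55? ✓; end 21:55 <= 13:15? ✗; end 21:55 <= 16:10? ✗ → no.
B: start 08:25 <= 21:55? ✓; end 15:10 <= 13:15? ✗; end 15:10 <= 16:10? ✓ → no.
D: start 20:10 <= 21:55? ✓; end 22:00 <= 13:15? ✗; end 22:00 <= 16:10? ✗ → no.
E: start 17:50 <= 21:55? ✓; end 22:25 <= 13:15? ✗; end 22:25 <= 16:10? ✗ → no.
K: start 19:25 <= 21:55? ✓; end 22:00 <= 13:15? ✗; end 22:00 <= 16:10? ✗ → no.
L: start 12:25 <= 21:55? ✓; end 16:45 <= 13:15? ✗; end 16:45 <= 16:10? ✗ → no.
N: start 16:20 <= 21:55? ✓; end 18:20 <= 13:15? ✗; end 18:20 <= 16:10? ✗ → no.
R: start 17:25 <= 21:55? ✓; end 21:20 <= 13:15? ✗; end 21:20 <= 16:10? ✗ → no.
S: start 12:25 <= 21:55? ✓; end 20:55 <= 13:15? ✗; end 20:55 <= 16:10? ✗ → no.
Result: none.

none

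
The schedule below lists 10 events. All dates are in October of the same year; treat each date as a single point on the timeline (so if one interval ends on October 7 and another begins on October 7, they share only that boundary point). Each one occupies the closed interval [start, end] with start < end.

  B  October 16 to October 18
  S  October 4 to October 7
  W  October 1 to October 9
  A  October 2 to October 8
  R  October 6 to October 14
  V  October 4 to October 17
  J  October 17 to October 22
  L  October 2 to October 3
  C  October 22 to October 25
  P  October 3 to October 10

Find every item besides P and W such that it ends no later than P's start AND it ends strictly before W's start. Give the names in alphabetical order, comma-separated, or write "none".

none

Conditions: its end is no later than P's start (X.end <= October 3) AND its end is strictly before W's start (X.end < October 1).
A: end October 8 <= October 3? ✗; end October 8 < October 1? ✗ → no.
B: end October 18 <= October 3? ✗; end October 18 < October 1? ✗ → no.
C: end October 25 <= October 3? ✗; end October 25 < October 1? ✗ → no.
J: end October 22 <= October 3? ✗; end October 22 < October 1? ✗ → no.
L: end October 3 <= October 3? ✓; end October 3 < October 1? ✗ → no.
R: end October 14 <= October 3? ✗; end October 14 < October 1? ✗ → no.
S: end October 7 <= October 3? ✗; end October 7 < October 1? ✗ → no.
V: end October 17 <= October 3? ✗; end October 17 < October 1? ✗ → no.
Result: none.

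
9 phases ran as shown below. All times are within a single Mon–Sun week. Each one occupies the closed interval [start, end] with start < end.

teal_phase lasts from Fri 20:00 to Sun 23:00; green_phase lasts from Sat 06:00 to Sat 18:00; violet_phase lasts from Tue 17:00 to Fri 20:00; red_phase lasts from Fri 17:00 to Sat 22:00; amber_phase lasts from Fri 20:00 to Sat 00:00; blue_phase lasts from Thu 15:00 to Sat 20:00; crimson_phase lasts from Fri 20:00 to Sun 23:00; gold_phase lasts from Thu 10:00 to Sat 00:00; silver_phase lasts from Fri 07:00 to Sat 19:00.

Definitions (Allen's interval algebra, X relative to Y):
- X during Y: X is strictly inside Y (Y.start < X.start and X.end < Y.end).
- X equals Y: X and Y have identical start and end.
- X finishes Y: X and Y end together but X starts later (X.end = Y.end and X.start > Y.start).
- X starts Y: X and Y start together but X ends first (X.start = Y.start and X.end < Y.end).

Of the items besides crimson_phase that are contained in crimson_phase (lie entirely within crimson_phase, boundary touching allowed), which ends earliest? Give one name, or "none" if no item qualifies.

amber_phase

Target crimson_phase = [Fri 20:00, Sun 23:00].
amber_phase [Fri 20:00, Sat 00:00] → starts → candidate.
blue_phase [Thu 15:00, Sat 20:00] → overlaps → excluded.
gold_phase [Thu 10:00, Sat 00:00] → overlaps → excluded.
green_phase [Sat 06:00, Sat 18:00] → during → candidate.
red_phase [Fri 17:00, Sat 22:00] → overlaps → excluded.
silver_phase [Fri 07:00, Sat 19:00] → overlaps → excluded.
teal_phase [Fri 20:00, Sun 23:00] → equals → candidate.
violet_phase [Tue 17:00, Fri 20:00] → meets → excluded.
Among candidates, earliest end is Sat 00:00 → amber_phase.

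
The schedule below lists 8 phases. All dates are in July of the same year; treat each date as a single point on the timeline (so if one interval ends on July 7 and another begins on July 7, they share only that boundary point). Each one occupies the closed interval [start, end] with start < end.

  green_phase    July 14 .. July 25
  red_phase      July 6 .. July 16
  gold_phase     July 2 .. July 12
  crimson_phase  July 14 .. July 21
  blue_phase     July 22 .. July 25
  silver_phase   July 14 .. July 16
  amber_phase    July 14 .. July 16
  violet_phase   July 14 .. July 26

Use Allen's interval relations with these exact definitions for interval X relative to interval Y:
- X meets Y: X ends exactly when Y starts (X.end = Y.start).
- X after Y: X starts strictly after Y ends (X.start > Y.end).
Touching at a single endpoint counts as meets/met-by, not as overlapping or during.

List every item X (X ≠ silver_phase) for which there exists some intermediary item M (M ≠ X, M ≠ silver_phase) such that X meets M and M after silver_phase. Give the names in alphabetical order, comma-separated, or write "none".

none

Target silver_phase = [July 14, July 16].
Intermediaries M with M after silver_phase: blue_phase.
Via blue_phase — items with X meets blue_phase: none.
Union: none.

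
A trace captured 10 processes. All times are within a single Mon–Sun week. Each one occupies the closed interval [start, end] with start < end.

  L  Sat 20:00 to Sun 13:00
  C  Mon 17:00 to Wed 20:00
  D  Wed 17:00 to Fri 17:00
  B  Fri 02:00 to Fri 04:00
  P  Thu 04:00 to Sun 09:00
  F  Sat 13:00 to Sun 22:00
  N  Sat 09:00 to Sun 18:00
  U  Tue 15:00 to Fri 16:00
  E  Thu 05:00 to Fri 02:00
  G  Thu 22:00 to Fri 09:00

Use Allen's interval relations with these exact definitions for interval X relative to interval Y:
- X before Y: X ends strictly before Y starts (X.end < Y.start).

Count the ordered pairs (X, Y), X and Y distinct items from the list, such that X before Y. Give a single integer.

22

Checking all 90 ordered pairs for relation 'before'; matching pairs in alphabetical order:
(B, F): B before F ✓
(B, L): B before L ✓
(B, N): B before N ✓
(C, B): C before B ✓
(C, E): C before E ✓
(C, F): C before F ✓
(C, G): C before G ✓
(C, L): C before L ✓
(C, N): C before N ✓
(C, P): C before P ✓
(D, F): D before F ✓
(D, L): D before L ✓
(D, N): D before N ✓
(E, F): E before F ✓
(E, L): E before L ✓
(E, N): E before N ✓
(G, F): G before F ✓
(G, L): G before L ✓
(G, N): G before N ✓
(U, F): U before F ✓
(U, L): U before L ✓
(U, N): U before N ✓
Count: 22.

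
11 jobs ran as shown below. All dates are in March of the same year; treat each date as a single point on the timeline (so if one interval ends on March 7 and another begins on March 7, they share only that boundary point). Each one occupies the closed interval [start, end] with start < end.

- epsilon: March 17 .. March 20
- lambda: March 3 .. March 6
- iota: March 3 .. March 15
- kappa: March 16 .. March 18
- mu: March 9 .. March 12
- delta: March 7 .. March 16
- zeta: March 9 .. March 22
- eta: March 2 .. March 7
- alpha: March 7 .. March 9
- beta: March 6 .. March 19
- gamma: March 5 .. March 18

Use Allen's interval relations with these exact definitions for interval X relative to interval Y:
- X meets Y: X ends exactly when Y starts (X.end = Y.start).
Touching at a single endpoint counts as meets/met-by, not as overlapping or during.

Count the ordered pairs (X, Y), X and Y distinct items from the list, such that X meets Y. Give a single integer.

Checking all 110 ordered pairs for relation 'meets'; matching pairs in alphabetical order:
(alpha, mu): alpha meets mu ✓
(alpha, zeta): alpha meets zeta ✓
(delta, kappa): delta meets kappa ✓
(eta, alpha): eta meets alpha ✓
(eta, delta): eta meets delta ✓
(lambda, beta): lambda meets beta ✓
Count: 6.

6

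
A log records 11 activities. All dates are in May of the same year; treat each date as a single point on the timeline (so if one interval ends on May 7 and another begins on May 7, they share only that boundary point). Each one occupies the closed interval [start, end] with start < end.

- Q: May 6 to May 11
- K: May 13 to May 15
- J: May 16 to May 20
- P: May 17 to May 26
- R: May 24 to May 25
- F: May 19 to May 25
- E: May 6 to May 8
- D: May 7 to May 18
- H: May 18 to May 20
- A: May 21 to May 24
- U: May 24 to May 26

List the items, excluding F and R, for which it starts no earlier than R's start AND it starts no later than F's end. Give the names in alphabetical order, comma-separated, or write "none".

U

Conditions: its start is no earlier than R's start (X.start >= May 24) AND its start is no later than F's end (X.start <= May 25).
A: start May 21 >= May 24? ✗; start May 21 <= May 25? ✓ → no.
D: start May 7 >= May 24? ✗; start May 7 <= May 25? ✓ → no.
E: start May 6 >= May 24? ✗; start May 6 <= May 25? ✓ → no.
H: start May 18 >= May 24? ✗; start May 18 <= May 25? ✓ → no.
J: start May 16 >= May 24? ✗; start May 16 <= May 25? ✓ → no.
K: start May 13 >= May 24? ✗; start May 13 <= May 25? ✓ → no.
P: start May 17 >= May 24? ✗; start May 17 <= May 25? ✓ → no.
Q: start May 6 >= May 24? ✗; start May 6 <= May 25? ✓ → no.
U: start May 24 >= May 24? ✓; start May 24 <= May 25? ✓ → yes.
Result: U.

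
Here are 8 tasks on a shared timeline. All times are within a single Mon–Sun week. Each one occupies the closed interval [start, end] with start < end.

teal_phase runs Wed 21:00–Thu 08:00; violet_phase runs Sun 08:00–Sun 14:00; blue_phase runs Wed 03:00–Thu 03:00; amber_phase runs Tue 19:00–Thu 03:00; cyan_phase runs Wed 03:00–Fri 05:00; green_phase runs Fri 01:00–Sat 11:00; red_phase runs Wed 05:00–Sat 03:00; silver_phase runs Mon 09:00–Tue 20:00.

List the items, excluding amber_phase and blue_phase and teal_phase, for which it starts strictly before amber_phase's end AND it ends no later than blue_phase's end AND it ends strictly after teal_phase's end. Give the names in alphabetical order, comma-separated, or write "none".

Conditions: its start is strictly before amber_phase's end (X.start < Thu 03:00) AND its end is no later than blue_phase's end (X.end <= Thu 03:00) AND its end is strictly after teal_phase's end (X.end > Thu 08:00).
cyan_phase: start Wed 03:00 < Thu 03:00? ✓; end Fri 05:00 <= Thu 03:00? ✗; end Fri 05:00 > Thu 08:00? ✓ → no.
green_phase: start Fri 01:00 < Thu 03:00? ✗; end Sat 11:00 <= Thu 03:00? ✗; end Sat 11:00 > Thu 08:00? ✓ → no.
red_phase: start Wed 05:00 < Thu 03:00? ✓; end Sat 03:00 <= Thu 03:00? ✗; end Sat 03:00 > Thu 08:00? ✓ → no.
silver_phase: start Mon 09:00 < Thu 03:00? ✓; end Tue 20:00 <= Thu 03:00? ✓; end Tue 20:00 > Thu 08:00? ✗ → no.
violet_phase: start Sun 08:00 < Thu 03:00? ✗; end Sun 14:00 <= Thu 03:00? ✗; end Sun 14:00 > Thu 08:00? ✓ → no.
Result: none.

none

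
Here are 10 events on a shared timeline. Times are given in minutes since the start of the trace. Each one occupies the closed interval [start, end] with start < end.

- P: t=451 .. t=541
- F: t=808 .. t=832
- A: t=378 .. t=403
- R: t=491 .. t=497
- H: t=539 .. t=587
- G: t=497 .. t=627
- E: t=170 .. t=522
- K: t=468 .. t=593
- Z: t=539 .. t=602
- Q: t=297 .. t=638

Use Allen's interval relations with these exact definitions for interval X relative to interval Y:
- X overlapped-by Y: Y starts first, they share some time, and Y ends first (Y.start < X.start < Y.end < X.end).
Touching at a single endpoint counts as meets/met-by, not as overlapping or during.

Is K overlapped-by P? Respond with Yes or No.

Yes

K = [t=468, t=593], P = [t=451, t=541].
Actual relation of K to P: overlapped-by.
Asked whether 'overlapped-by' holds → Yes.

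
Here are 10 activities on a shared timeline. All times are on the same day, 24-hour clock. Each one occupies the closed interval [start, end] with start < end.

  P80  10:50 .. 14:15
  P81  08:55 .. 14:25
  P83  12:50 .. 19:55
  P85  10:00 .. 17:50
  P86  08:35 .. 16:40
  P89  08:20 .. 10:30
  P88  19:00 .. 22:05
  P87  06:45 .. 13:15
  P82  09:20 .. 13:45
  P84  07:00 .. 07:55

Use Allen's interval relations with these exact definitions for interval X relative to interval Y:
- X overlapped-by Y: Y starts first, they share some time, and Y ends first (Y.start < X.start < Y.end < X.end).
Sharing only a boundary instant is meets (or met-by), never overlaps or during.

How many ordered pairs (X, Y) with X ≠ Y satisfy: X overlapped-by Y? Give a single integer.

20

Checking all 90 ordered pairs for relation 'overlapped-by'; matching pairs in alphabetical order:
(P80, P82): P80 overlapped-by P82 ✓
(P80, P87): P80 overlapped-by P87 ✓
(P81, P87): P81 overlapped-by P87 ✓
(P81, P89): P81 overlapped-by P89 ✓
(P82, P87): P82 overlapped-by P87 ✓
(P82, P89): P82 overlapped-by P89 ✓
(P83, P80): P83 overlapped-by P80 ✓
(P83, P81): P83 overlapped-by P81 ✓
(P83, P82): P83 overlapped-by P82 ✓
(P83, P85): P83 overlapped-by P85 ✓
(P83, P86): P83 overlapped-by P86 ✓
(P83, P87): P83 overlapped-by P87 ✓
(P85, P81): P85 overlapped-by P81 ✓
(P85, P82): P85 overlapped-by P82 ✓
(P85, P86): P85 overlapped-by P86 ✓
(P85, P87): P85 overlapped-by P87 ✓
(P85, P89): P85 overlapped-by P89 ✓
(P86, P87): P86 overlapped-by P87 ✓
(P86, P89): P86 overlapped-by P89 ✓
(P88, P83): P88 overlapped-by P83 ✓
Count: 20.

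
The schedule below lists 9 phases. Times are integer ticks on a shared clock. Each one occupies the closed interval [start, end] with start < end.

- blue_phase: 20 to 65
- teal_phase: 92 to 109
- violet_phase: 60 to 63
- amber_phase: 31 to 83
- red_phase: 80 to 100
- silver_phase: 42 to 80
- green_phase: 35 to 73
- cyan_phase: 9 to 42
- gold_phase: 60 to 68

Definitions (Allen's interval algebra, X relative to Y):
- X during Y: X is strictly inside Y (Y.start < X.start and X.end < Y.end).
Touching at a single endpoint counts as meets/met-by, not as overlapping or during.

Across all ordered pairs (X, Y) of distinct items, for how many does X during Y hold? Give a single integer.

9

Checking all 72 ordered pairs for relation 'during'; matching pairs in alphabetical order:
(gold_phase, amber_phase): gold_phase during amber_phase ✓
(gold_phase, green_phase): gold_phase during green_phase ✓
(gold_phase, silver_phase): gold_phase during silver_phase ✓
(green_phase, amber_phase): green_phase during amber_phase ✓
(silver_phase, amber_phase): silver_phase during amber_phase ✓
(violet_phase, amber_phase): violet_phase during amber_phase ✓
(violet_phase, blue_phase): violet_phase during blue_phase ✓
(violet_phase, green_phase): violet_phase during green_phase ✓
(violet_phase, silver_phase): violet_phase during silver_phase ✓
Count: 9.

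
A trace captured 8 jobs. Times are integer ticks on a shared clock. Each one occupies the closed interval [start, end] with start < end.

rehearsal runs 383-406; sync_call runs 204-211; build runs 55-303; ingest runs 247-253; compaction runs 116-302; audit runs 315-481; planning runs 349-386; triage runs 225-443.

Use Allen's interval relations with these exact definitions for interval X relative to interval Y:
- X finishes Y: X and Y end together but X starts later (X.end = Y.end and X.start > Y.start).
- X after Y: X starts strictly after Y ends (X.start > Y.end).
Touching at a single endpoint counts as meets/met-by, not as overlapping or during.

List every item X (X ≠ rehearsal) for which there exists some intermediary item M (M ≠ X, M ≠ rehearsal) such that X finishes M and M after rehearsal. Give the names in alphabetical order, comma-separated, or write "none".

Target rehearsal = [383, 406].
Intermediaries M with M after rehearsal: none.
Union: none.

none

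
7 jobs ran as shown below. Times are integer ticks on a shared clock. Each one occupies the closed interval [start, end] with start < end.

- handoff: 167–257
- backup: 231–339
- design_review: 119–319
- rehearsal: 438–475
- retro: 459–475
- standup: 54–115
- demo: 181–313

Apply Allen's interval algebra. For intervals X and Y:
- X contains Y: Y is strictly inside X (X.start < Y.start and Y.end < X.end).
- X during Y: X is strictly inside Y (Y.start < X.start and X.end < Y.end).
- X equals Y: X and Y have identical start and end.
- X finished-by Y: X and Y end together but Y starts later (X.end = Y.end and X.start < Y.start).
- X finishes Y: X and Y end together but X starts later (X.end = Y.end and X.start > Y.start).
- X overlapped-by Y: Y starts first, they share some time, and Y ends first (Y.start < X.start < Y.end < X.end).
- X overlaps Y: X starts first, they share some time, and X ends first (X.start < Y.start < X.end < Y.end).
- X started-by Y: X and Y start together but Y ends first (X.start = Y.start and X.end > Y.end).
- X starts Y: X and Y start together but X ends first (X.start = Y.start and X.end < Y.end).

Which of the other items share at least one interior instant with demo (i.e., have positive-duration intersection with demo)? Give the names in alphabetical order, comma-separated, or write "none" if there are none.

backup, design_review, handoff

Target demo = [181, 313].
backup [231, 339] → overlapped-by → yes.
design_review [119, 319] → contains → yes.
handoff [167, 257] → overlaps → yes.
rehearsal [438, 475] → after → no.
retro [459, 475] → after → no.
standup [54, 115] → before → no.
Result: backup, design_review, handoff.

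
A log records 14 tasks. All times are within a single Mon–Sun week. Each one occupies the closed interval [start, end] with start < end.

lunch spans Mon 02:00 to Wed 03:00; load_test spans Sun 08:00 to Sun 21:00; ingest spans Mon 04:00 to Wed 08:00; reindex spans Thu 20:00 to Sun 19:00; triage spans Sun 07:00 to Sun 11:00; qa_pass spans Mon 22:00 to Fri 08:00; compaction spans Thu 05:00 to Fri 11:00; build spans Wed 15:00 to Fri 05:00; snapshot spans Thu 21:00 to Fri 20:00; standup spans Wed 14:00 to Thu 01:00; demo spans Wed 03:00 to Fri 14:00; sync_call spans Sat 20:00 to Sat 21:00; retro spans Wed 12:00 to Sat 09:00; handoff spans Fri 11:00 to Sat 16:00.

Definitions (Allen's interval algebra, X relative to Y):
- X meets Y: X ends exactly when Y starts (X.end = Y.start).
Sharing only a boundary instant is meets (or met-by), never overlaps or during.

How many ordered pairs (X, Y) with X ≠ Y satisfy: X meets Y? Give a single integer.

2

Checking all 182 ordered pairs for relation 'meets'; matching pairs in alphabetical order:
(compaction, handoff): compaction meets handoff ✓
(lunch, demo): lunch meets demo ✓
Count: 2.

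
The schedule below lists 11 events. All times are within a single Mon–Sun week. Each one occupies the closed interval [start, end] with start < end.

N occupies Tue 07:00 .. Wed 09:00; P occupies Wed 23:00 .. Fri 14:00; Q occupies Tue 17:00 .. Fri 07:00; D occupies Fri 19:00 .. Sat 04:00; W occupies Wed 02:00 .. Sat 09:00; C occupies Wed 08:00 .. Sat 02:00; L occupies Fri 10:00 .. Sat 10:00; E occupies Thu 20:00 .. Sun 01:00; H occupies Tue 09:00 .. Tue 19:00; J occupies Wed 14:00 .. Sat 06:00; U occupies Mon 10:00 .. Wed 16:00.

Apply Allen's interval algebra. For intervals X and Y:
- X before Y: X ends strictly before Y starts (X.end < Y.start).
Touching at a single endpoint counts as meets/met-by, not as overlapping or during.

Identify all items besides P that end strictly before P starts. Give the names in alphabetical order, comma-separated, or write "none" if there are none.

Target P = [Wed 23:00, Fri 14:00].
C [Wed 08:00, Sat 02:00] → contains → no.
D [Fri 19:00, Sat 04:00] → after → no.
E [Thu 20:00, Sun 01:00] → overlapped-by → no.
H [Tue 09:00, Tue 19:00] → before → yes.
J [Wed 14:00, Sat 06:00] → contains → no.
L [Fri 10:00, Sat 10:00] → overlapped-by → no.
N [Tue 07:00, Wed 09:00] → before → yes.
Q [Tue 17:00, Fri 07:00] → overlaps → no.
U [Mon 10:00, Wed 16:00] → before → yes.
W [Wed 02:00, Sat 09:00] → contains → no.
Result: H, N, U.

H, N, U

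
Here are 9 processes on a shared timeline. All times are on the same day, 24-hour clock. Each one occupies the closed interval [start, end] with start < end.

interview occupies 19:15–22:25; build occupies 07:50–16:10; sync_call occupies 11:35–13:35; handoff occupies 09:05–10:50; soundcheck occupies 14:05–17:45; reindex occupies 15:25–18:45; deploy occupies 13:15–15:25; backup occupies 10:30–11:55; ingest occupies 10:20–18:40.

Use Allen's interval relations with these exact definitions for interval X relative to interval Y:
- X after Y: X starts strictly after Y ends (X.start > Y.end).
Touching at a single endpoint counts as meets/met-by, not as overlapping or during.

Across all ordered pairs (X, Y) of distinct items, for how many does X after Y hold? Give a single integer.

17

Checking all 72 ordered pairs for relation 'after'; matching pairs in alphabetical order:
(deploy, backup): deploy after backup ✓
(deploy, handoff): deploy after handoff ✓
(interview, backup): interview after backup ✓
(interview, build): interview after build ✓
(interview, deploy): interview after deploy ✓
(interview, handoff): interview after handoff ✓
(interview, ingest): interview after ingest ✓
(interview, reindex): interview after reindex ✓
(interview, soundcheck): interview after soundcheck ✓
(interview, sync_call): interview after sync_call ✓
(reindex, backup): reindex after backup ✓
(reindex, handoff): reindex after handoff ✓
(reindex, sync_call): reindex after sync_call ✓
(soundcheck, backup): soundcheck after backup ✓
(soundcheck, handoff): soundcheck after handoff ✓
(soundcheck, sync_call): soundcheck after sync_call ✓
(sync_call, handoff): sync_call after handoff ✓
Count: 17.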